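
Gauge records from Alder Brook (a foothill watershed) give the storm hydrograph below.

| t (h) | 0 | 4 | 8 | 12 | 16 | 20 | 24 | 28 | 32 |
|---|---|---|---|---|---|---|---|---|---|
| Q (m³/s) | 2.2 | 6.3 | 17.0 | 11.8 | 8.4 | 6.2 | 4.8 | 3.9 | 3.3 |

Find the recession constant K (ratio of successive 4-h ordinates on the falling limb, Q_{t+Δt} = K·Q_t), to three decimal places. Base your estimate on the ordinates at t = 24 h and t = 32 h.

Using the recession-limb readings at t = 24 h and t = 32 h: Q falls from 4.8 to 3.3 m³/s over 2 intervals.
K = (Q₂/Q₁)^(1/2) = (3.3/4.8)^(1/2) = 0.829.

K ≈ 0.829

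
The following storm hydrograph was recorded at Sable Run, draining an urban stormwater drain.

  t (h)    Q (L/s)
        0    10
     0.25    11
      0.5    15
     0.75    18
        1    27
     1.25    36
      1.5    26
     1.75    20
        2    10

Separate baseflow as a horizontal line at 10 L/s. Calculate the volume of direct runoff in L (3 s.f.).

V ≈ 74700 L

Direct-runoff ordinates (Q − Q_b): 0.0, 1.0, 5.0, 8.0, 17.0, 26.0, 16.0, 10.0, 0.0 L/s.
ΣQ_DR = 83.00 L/s.
With Δt = 0.25 h = 900 s, V = ΣQ_DR · Δt = 83.00 × 900 = 74700 L.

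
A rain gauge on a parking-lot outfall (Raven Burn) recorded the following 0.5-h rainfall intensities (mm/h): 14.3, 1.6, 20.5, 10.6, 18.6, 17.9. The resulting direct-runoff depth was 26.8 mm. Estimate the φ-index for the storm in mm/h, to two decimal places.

Only the 5 blocks with intensity above φ contribute runoff: 14.3, 20.5, 10.6, 18.6, 17.9 mm/h.
Σ(I−φ)·Δt = d  ⇒  (14.3+20.5+10.6+18.6+17.9 − 5φ)·0.5 = 26.8
φ = (81.90 − 26.8/0.5) / 5 = 5.66 mm/h.

φ ≈ 5.66 mm/h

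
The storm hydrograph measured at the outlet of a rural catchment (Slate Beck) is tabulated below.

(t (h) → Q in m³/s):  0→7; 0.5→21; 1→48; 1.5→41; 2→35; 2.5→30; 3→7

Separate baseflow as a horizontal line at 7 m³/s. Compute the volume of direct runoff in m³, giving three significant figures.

Direct-runoff ordinates (Q − Q_b): 0.0, 14.0, 41.0, 34.0, 28.0, 23.0, 0.0 m³/s.
ΣQ_DR = 140.0 m³/s.
With Δt = 0.5 h = 1800 s, V = ΣQ_DR · Δt = 140.0 × 1800 = 2.52 × 10^5 m³.

V ≈ 2.52 × 10^5 m³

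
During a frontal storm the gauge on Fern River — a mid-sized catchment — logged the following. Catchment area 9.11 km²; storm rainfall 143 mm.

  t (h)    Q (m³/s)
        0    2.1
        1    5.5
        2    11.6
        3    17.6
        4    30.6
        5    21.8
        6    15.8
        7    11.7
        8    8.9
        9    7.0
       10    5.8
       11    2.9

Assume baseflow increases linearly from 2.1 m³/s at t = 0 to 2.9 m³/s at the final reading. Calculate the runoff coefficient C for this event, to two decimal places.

C ≈ 0.31

ΣQ_DR = 111.3 m³/s; V = ΣQ_DR·Δt = 4.007 × 10^5 m³.
Runoff depth d = V / A = 43.98 mm.
C = d / P = 43.98 / 143 = 0.31.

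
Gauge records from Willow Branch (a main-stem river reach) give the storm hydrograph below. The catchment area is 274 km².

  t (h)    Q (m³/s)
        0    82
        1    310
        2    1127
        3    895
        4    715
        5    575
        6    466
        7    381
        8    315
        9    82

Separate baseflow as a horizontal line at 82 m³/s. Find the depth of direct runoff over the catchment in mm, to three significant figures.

Direct runoff: 0.0, 228.0, 1045.0, 813.0, 633.0, 493.0, 384.0, 299.0, 233.0, 0.0 m³/s; ΣQ_DR = 4128 m³/s.
V = ΣQ_DR · Δt = 4128 × 3600 s = 1.486 × 10^7 m³.
Over A = 274 km², depth = V / A = 54.2 mm.

d ≈ 54.2 mm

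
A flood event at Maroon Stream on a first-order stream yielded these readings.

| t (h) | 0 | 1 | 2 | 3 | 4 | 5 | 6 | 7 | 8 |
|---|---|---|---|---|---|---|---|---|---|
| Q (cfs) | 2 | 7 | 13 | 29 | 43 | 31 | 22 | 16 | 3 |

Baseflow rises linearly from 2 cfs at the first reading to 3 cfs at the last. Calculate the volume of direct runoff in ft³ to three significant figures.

V ≈ 5.17 × 10^5 ft³

Direct-runoff ordinates (Q − Q_b): 0.00, 4.88, 10.75, 26.62, 40.50, 28.38, 19.25, 13.12, 0.00 cfs.
ΣQ_DR = 143.5 cfs.
With Δt = 1 h = 3600 s, V = ΣQ_DR · Δt = 143.5 × 3600 = 5.17 × 10^5 ft³.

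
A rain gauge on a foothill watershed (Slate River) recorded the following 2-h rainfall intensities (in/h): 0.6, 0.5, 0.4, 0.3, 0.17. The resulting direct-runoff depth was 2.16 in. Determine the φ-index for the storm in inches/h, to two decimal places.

Only the 4 blocks with intensity above φ contribute runoff: 0.6, 0.5, 0.4, 0.3 in/h.
Σ(I−φ)·Δt = d  ⇒  (0.6+0.5+0.4+0.3 − 4φ)·2 = 2.16
φ = (1.800 − 2.16/2) / 4 = 0.18 in/h.

φ ≈ 0.18 in/h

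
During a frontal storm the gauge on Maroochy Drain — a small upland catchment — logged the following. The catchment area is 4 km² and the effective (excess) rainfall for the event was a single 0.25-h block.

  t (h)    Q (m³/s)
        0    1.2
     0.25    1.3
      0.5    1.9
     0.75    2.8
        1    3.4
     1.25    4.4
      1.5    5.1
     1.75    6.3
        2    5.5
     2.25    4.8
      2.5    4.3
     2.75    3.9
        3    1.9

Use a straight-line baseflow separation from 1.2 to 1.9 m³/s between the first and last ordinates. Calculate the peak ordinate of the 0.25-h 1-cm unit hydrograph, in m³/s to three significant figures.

U_p ≈ 7.82 m³/s

Direct runoff: 0.00, 0.04, 0.58, 1.43, 1.97, 2.91, 3.55, 4.69, 3.83, 3.08, 2.52, 2.06, 0.00 m³/s; ΣQ_DR = 26.65 m³/s, peak = 4.69 m³/s.
Runoff depth d = ΣQ_DR·Δt / A = 26.65 × 900 / (4 km²) = 5.996 mm.
The 1-cm UH is the DRH scaled by (10 mm)/d, so U_p = 4.69 × 10/5.996 = 7.82 m³/s.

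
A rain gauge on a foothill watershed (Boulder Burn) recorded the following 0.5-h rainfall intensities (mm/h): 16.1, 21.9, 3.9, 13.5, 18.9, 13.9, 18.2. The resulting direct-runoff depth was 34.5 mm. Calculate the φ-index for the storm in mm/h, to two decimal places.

Only the 6 blocks with intensity above φ contribute runoff: 16.1, 21.9, 13.5, 18.9, 13.9, 18.2 mm/h.
Σ(I−φ)·Δt = d  ⇒  (16.1+21.9+13.5+18.9+13.9+18.2 − 6φ)·0.5 = 34.5
φ = (102.5 − 34.5/0.5) / 6 = 5.58 mm/h.

φ ≈ 5.58 mm/h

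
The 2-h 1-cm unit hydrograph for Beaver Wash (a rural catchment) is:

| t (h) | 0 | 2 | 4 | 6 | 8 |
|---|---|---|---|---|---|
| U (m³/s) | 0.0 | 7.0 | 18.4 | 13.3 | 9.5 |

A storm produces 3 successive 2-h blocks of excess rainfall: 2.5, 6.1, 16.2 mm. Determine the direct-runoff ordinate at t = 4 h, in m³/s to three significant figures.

Q ≈ 8.87 m³/s

By discrete convolution, Q_j = Σ (P_i / 10 mm) · U_{j−i}.
At t = 4 h (j=2): Q = (2.5/10)·18.4 + (6.1/10)·7.0 + (16.2/10)·0.0 = 8.87 m³/s.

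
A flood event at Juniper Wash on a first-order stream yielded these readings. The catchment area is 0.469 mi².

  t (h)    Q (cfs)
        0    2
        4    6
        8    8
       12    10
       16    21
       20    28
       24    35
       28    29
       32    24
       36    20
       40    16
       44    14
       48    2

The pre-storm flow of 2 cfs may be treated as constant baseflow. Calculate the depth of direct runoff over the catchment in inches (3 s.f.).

d ≈ 2.50 in

Direct runoff: 0.0, 4.0, 6.0, 8.0, 19.0, 26.0, 33.0, 27.0, 22.0, 18.0, 14.0, 12.0, 0.0 cfs; ΣQ_DR = 189.0 cfs.
V = ΣQ_DR · Δt = 189.0 × 14400 s = 2.722 × 10^6 ft³.
Over A = 0.469 mi², depth = V / A = 2.50 in.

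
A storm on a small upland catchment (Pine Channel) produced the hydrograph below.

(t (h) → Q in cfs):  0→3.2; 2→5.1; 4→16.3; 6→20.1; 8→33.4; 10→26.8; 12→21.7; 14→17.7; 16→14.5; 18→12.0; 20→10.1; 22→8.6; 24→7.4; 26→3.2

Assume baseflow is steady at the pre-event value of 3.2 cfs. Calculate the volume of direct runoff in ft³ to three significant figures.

Direct-runoff ordinates (Q − Q_b): 0.0, 1.9, 13.1, 16.9, 30.2, 23.6, 18.5, 14.5, 11.3, 8.8, 6.9, 5.4, 4.2, 0.0 cfs.
ΣQ_DR = 155.3 cfs.
With Δt = 2 h = 7200 s, V = ΣQ_DR · Δt = 155.3 × 7200 = 1.12 × 10^6 ft³.

V ≈ 1.12 × 10^6 ft³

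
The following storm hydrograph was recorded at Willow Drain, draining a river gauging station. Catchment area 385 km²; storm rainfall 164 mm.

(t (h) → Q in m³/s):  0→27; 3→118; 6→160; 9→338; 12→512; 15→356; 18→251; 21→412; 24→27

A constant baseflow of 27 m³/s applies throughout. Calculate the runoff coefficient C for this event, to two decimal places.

C ≈ 0.33

ΣQ_DR = 1958 m³/s; V = ΣQ_DR·Δt = 2.115 × 10^7 m³.
Runoff depth d = V / A = 54.93 mm.
C = d / P = 54.93 / 164 = 0.33.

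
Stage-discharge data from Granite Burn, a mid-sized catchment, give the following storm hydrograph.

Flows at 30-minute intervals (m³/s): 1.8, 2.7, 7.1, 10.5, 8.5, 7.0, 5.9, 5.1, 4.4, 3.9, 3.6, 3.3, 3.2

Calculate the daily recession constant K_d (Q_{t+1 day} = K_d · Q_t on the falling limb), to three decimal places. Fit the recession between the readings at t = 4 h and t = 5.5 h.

K_d ≈ 0.010

Between t = 4 h and t = 5.5 h the flow falls from 4.4 to 3.3 m³/s over 3×0.5 h = 1.5 h.
Per-interval ratio K = (3.3/4.4)^(1/3) = 0.9086; K_d = K^(24/0.5) = 0.010.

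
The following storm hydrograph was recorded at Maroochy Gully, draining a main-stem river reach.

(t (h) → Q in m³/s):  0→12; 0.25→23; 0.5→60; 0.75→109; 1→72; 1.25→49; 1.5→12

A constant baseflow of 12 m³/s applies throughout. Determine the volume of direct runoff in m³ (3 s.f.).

V ≈ 2.28 × 10^5 m³

Direct-runoff ordinates (Q − Q_b): 0.0, 11.0, 48.0, 97.0, 60.0, 37.0, 0.0 m³/s.
ΣQ_DR = 253.0 m³/s.
With Δt = 0.25 h = 900 s, V = ΣQ_DR · Δt = 253.0 × 900 = 2.28 × 10^5 m³.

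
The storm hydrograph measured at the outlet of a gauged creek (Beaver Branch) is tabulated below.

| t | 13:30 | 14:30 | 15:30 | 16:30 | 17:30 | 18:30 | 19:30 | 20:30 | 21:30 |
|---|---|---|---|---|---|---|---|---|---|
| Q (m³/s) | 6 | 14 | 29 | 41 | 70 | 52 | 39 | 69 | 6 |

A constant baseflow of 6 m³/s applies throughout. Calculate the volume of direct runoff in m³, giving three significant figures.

V ≈ 9.79 × 10^5 m³

Direct-runoff ordinates (Q − Q_b): 0.0, 8.0, 23.0, 35.0, 64.0, 46.0, 33.0, 63.0, 0.0 m³/s.
ΣQ_DR = 272.0 m³/s.
With Δt = 1 h = 3600 s, V = ΣQ_DR · Δt = 272.0 × 3600 = 9.79 × 10^5 m³.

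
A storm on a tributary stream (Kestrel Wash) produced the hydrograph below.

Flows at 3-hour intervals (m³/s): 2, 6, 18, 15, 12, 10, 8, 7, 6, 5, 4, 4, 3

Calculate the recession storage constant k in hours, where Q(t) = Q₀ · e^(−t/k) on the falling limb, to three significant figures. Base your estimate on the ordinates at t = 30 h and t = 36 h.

On the falling limb, Q drops from 4 to 3 m³/s between t = 30 h and t = 36 h (Δt = 6 h).
k = −Δt / ln(Q₂/Q₁) = −6 / ln(3/4) = 20.9 h.

k ≈ 20.9 h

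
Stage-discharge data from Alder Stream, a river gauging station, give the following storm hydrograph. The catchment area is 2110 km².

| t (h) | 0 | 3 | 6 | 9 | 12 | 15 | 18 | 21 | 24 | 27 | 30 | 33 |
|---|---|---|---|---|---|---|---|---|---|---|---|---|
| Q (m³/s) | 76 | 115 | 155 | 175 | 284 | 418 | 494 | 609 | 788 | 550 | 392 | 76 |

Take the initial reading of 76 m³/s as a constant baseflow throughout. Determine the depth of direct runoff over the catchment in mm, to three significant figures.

d ≈ 16.5 mm

Direct runoff: 0.0, 39.0, 79.0, 99.0, 208.0, 342.0, 418.0, 533.0, 712.0, 474.0, 316.0, 0.0 m³/s; ΣQ_DR = 3220 m³/s.
V = ΣQ_DR · Δt = 3220 × 10800 s = 3.478 × 10^7 m³.
Over A = 2110 km², depth = V / A = 16.5 mm.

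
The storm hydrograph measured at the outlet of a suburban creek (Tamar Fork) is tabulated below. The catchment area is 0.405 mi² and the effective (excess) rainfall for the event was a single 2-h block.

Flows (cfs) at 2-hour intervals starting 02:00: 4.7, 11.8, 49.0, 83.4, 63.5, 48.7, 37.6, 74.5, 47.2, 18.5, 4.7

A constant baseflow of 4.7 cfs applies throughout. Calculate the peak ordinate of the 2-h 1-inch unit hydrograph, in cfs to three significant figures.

U_p ≈ 26.2 cfs

Direct runoff: 0.0, 7.1, 44.3, 78.7, 58.8, 44.0, 32.9, 69.8, 42.5, 13.8, 0.0 cfs; ΣQ_DR = 391.9 cfs, peak = 78.7 cfs.
Runoff depth d = ΣQ_DR·Δt / A = 391.9 × 7200 / (0.405 mi²) = 2.999 in.
The 1-inch UH is the DRH scaled by (1 in)/d, so U_p = 78.7 × 1/2.999 = 26.2 cfs.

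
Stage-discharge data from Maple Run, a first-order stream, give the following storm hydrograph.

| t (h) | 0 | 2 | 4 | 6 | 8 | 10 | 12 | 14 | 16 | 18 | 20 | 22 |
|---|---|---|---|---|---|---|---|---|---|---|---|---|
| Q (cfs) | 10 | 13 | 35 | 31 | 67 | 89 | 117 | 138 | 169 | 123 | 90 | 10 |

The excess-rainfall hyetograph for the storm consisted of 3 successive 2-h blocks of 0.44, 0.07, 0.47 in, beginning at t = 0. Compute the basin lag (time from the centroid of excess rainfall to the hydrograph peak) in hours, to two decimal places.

Centroid of excess rainfall: t_c = Σ P_i·t̄_i / ΣP_i = 3.0612 h (block centres at 1, 3, 5 h).
Hydrograph peak occurs at t = 16 h, so basin lag t_L = 16 − 3.0612 = 12.94 h.

t_L ≈ 12.94 h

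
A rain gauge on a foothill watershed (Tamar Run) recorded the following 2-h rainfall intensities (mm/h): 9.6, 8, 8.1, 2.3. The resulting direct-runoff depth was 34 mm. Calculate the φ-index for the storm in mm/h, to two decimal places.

Only the 3 blocks with intensity above φ contribute runoff: 9.6, 8, 8.1 mm/h.
Σ(I−φ)·Δt = d  ⇒  (9.6+8+8.1 − 3φ)·2 = 34
φ = (25.70 − 34/2) / 3 = 2.90 mm/h.

φ ≈ 2.90 mm/h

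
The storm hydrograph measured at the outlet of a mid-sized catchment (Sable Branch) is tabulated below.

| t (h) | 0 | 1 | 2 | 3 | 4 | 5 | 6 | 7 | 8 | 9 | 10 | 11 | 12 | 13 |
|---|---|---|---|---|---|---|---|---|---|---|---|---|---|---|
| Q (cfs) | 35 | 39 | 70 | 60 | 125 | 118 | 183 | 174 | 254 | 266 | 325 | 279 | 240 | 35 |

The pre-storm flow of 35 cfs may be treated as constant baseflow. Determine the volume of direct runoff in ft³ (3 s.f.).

V ≈ 6.17 × 10^6 ft³

Direct-runoff ordinates (Q − Q_b): 0.0, 4.0, 35.0, 25.0, 90.0, 83.0, 148.0, 139.0, 219.0, 231.0, 290.0, 244.0, 205.0, 0.0 cfs.
ΣQ_DR = 1713 cfs.
With Δt = 1 h = 3600 s, V = ΣQ_DR · Δt = 1713 × 3600 = 6.17 × 10^6 ft³.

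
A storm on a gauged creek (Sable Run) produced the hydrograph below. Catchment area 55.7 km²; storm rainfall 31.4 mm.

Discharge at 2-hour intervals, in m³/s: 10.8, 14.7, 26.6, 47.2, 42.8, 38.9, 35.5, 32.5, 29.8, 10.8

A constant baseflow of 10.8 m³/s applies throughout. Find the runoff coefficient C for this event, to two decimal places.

C ≈ 0.75

ΣQ_DR = 181.6 m³/s; V = ΣQ_DR·Δt = 1.308 × 10^6 m³.
Runoff depth d = V / A = 23.47 mm.
C = d / P = 23.47 / 31.4 = 0.75.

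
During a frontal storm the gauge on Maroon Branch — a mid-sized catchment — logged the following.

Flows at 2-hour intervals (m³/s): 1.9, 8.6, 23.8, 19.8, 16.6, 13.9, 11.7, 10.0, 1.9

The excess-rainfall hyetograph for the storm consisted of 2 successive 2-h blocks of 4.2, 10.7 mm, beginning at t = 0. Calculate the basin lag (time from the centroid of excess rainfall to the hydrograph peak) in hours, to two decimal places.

Centroid of excess rainfall: t_c = Σ P_i·t̄_i / ΣP_i = 2.4362 h (block centres at 1, 3 h).
Hydrograph peak occurs at t = 4 h, so basin lag t_L = 4 − 2.4362 = 1.56 h.

t_L ≈ 1.56 h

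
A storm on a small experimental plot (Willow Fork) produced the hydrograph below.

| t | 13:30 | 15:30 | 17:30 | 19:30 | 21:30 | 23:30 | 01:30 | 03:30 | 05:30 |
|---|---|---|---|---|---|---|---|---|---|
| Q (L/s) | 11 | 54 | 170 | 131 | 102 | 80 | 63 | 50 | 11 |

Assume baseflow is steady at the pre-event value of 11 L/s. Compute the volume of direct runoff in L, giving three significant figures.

Direct-runoff ordinates (Q − Q_b): 0.0, 43.0, 159.0, 120.0, 91.0, 69.0, 52.0, 39.0, 0.0 L/s.
ΣQ_DR = 573.0 L/s.
With Δt = 2 h = 7200 s, V = ΣQ_DR · Δt = 573.0 × 7200 = 4.13 × 10^6 L.

V ≈ 4.13 × 10^6 L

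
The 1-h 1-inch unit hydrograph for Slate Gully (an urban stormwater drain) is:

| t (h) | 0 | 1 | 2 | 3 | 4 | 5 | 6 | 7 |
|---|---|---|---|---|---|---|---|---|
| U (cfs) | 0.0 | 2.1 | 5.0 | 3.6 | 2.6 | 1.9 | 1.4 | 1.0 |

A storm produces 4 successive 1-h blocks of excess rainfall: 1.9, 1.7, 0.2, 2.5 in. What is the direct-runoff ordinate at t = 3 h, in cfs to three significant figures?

Q ≈ 15.8 cfs

By discrete convolution, Q_j = Σ (P_i / 1 in) · U_{j−i}.
At t = 3 h (j=3): Q = (1.9/1)·3.6 + (1.7/1)·5.0 + (0.2/1)·2.1 + (2.5/1)·0.0 = 15.8 cfs.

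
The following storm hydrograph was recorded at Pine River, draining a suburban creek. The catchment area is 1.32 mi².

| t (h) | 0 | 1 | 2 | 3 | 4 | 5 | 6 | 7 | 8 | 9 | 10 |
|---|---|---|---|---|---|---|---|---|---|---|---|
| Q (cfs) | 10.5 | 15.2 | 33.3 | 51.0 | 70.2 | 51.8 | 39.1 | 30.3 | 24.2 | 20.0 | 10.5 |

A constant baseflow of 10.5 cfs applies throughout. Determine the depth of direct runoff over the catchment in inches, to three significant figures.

Direct runoff: 0.0, 4.7, 22.8, 40.5, 59.7, 41.3, 28.6, 19.8, 13.7, 9.5, 0.0 cfs; ΣQ_DR = 240.6 cfs.
V = ΣQ_DR · Δt = 240.6 × 3600 s = 8.662 × 10^5 ft³.
Over A = 1.32 mi², depth = V / A = 0.282 in.

d ≈ 0.282 in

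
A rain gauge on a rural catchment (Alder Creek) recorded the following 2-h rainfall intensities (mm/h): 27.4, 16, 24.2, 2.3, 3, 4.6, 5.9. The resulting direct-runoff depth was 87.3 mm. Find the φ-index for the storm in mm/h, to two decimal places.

φ ≈ 7.98 mm/h

Only the 3 blocks with intensity above φ contribute runoff: 27.4, 16, 24.2 mm/h.
Σ(I−φ)·Δt = d  ⇒  (27.4+16+24.2 − 3φ)·2 = 87.3
φ = (67.60 − 87.3/2) / 3 = 7.98 mm/h.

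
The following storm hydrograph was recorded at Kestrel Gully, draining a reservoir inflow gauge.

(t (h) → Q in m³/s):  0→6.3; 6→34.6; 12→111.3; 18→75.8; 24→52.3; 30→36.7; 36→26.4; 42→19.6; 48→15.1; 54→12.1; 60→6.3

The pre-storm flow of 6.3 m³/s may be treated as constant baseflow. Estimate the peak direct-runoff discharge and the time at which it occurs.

Q_p = 105.0 m³/s at t = 12 h

Subtracting baseflow gives direct-runoff ordinates: 0.0, 28.3, 105.0, 69.5, 46.0, 30.4, 20.1, 13.3, 8.8, 5.8, 0.0 m³/s.
The maximum is 105.0 m³/s, occurring at the reading for t = 12 h.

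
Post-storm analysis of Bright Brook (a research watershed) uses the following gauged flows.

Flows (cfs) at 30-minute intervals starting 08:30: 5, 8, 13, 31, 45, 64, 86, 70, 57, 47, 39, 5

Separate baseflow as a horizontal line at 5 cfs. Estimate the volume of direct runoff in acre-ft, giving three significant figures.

Direct-runoff ordinates (Q − Q_b): 0.0, 3.0, 8.0, 26.0, 40.0, 59.0, 81.0, 65.0, 52.0, 42.0, 34.0, 0.0 cfs.
ΣQ_DR = 410.0 cfs.
With Δt = 0.5 h = 1800 s, V = ΣQ_DR · Δt = 410.0 × 1800 = 7.38 × 10^5 ft³ = 16.9 acre-ft.

V ≈ 16.9 acre-ft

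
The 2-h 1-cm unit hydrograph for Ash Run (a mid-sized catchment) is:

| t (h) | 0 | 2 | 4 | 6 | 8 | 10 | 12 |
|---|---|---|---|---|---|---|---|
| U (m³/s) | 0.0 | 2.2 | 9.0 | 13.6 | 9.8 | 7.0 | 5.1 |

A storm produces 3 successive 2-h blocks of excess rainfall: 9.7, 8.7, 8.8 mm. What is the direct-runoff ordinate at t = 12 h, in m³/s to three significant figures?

Q ≈ 19.7 m³/s

By discrete convolution, Q_j = Σ (P_i / 10 mm) · U_{j−i}.
At t = 12 h (j=6): Q = (9.7/10)·5.1 + (8.7/10)·7.0 + (8.8/10)·9.8 = 19.7 m³/s.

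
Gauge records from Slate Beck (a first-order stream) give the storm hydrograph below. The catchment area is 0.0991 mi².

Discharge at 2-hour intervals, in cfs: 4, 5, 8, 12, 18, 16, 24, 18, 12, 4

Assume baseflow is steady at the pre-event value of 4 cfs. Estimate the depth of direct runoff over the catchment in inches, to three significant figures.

d ≈ 2.53 in

Direct runoff: 0.0, 1.0, 4.0, 8.0, 14.0, 12.0, 20.0, 14.0, 8.0, 0.0 cfs; ΣQ_DR = 81.00 cfs.
V = ΣQ_DR · Δt = 81.00 × 7200 s = 5.832 × 10^5 ft³.
Over A = 0.0991 mi², depth = V / A = 2.53 in.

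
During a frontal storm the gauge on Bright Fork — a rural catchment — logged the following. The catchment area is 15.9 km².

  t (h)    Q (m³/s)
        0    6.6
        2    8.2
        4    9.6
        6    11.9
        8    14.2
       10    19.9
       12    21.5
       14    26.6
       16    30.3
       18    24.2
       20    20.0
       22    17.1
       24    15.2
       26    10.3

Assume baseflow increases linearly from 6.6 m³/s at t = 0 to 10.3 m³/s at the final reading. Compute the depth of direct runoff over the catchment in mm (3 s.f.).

d ≈ 53.1 mm

Direct runoff: 0.00, 1.32, 2.43, 4.45, 6.46, 11.88, 13.19, 18.01, 21.42, 15.04, 10.55, 7.37, 5.18, 0.00 m³/s; ΣQ_DR = 117.3 m³/s.
V = ΣQ_DR · Δt = 117.3 × 7200 s = 8.446 × 10^5 m³.
Over A = 15.9 km², depth = V / A = 53.1 mm.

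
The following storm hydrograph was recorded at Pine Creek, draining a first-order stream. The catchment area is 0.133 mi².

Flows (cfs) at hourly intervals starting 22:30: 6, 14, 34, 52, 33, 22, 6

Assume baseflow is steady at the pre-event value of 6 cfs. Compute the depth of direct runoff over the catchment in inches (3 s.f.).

d ≈ 1.46 in

Direct runoff: 0.0, 8.0, 28.0, 46.0, 27.0, 16.0, 0.0 cfs; ΣQ_DR = 125.0 cfs.
V = ΣQ_DR · Δt = 125.0 × 3600 s = 4.500 × 10^5 ft³.
Over A = 0.133 mi², depth = V / A = 1.46 in.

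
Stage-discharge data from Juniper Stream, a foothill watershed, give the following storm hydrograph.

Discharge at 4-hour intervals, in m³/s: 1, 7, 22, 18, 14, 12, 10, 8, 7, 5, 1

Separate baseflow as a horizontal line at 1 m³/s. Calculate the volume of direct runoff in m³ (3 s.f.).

Direct-runoff ordinates (Q − Q_b): 0.0, 6.0, 21.0, 17.0, 13.0, 11.0, 9.0, 7.0, 6.0, 4.0, 0.0 m³/s.
ΣQ_DR = 94.00 m³/s.
With Δt = 4 h = 14400 s, V = ΣQ_DR · Δt = 94.00 × 14400 = 1.35 × 10^6 m³.

V ≈ 1.35 × 10^6 m³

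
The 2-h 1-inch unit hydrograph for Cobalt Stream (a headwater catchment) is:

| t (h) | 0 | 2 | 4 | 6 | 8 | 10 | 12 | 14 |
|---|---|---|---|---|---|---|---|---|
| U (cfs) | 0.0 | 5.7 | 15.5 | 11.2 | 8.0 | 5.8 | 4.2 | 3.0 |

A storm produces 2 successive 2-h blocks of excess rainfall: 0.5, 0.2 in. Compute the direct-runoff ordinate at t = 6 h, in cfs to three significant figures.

By discrete convolution, Q_j = Σ (P_i / 1 in) · U_{j−i}.
At t = 6 h (j=3): Q = (0.5/1)·11.2 + (0.2/1)·15.5 = 8.70 cfs.

Q ≈ 8.70 cfs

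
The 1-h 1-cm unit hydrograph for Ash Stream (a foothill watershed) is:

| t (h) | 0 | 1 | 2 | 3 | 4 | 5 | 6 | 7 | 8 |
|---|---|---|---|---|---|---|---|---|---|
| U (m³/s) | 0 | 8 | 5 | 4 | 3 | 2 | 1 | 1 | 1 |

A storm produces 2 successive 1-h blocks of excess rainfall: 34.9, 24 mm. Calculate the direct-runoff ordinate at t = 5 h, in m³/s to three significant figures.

By discrete convolution, Q_j = Σ (P_i / 10 mm) · U_{j−i}.
At t = 5 h (j=5): Q = (34.9/10)·2 + (24/10)·3 = 14.2 m³/s.

Q ≈ 14.2 m³/s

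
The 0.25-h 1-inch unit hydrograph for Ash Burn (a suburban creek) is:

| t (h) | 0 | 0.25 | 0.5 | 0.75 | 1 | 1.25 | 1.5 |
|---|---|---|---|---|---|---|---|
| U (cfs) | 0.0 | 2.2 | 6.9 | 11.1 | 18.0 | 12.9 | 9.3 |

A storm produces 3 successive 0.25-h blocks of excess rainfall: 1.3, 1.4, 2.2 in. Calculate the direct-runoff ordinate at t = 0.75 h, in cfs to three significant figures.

Q ≈ 28.9 cfs

By discrete convolution, Q_j = Σ (P_i / 1 in) · U_{j−i}.
At t = 0.75 h (j=3): Q = (1.3/1)·11.1 + (1.4/1)·6.9 + (2.2/1)·2.2 = 28.9 cfs.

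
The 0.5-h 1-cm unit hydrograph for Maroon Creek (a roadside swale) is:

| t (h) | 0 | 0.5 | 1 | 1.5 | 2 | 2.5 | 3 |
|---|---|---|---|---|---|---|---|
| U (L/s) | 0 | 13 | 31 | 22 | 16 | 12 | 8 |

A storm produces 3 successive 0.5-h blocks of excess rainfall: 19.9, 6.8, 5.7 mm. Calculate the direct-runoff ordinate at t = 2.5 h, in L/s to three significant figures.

Q ≈ 47.3 L/s

By discrete convolution, Q_j = Σ (P_i / 10 mm) · U_{j−i}.
At t = 2.5 h (j=5): Q = (19.9/10)·12 + (6.8/10)·16 + (5.7/10)·22 = 47.3 L/s.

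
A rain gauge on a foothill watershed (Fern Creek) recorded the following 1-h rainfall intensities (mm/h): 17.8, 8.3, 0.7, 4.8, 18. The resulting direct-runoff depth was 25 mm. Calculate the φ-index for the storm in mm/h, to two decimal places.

Only the 3 blocks with intensity above φ contribute runoff: 17.8, 8.3, 18 mm/h.
Σ(I−φ)·Δt = d  ⇒  (17.8+8.3+18 − 3φ)·1 = 25
φ = (44.10 − 25/1) / 3 = 6.37 mm/h.

φ ≈ 6.37 mm/h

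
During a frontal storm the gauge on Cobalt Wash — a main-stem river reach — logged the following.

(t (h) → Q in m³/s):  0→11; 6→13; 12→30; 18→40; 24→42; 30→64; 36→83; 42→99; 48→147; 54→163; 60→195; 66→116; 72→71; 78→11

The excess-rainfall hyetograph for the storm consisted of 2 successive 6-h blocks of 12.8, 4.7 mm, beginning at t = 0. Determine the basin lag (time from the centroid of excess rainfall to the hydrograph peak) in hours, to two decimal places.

Centroid of excess rainfall: t_c = Σ P_i·t̄_i / ΣP_i = 4.6114 h (block centres at 3, 9 h).
Hydrograph peak occurs at t = 60 h, so basin lag t_L = 60 − 4.6114 = 55.39 h.

t_L ≈ 55.39 h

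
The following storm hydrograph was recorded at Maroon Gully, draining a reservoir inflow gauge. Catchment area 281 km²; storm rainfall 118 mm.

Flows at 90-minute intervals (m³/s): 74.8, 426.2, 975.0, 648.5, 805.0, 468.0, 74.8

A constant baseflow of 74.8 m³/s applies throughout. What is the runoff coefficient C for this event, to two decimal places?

C ≈ 0.48

ΣQ_DR = 2949 m³/s; V = ΣQ_DR·Δt = 1.592 × 10^7 m³.
Runoff depth d = V / A = 56.67 mm.
C = d / P = 56.67 / 118 = 0.48.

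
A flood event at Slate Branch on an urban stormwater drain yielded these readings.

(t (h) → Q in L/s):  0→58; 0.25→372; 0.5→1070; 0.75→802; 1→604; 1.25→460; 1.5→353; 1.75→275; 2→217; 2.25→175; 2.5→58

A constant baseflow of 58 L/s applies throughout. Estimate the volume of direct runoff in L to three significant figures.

Direct-runoff ordinates (Q − Q_b): 0.0, 314.0, 1012.0, 744.0, 546.0, 402.0, 295.0, 217.0, 159.0, 117.0, 0.0 L/s.
ΣQ_DR = 3806 L/s.
With Δt = 0.25 h = 900 s, V = ΣQ_DR · Δt = 3806 × 900 = 3.43 × 10^6 L.

V ≈ 3.43 × 10^6 L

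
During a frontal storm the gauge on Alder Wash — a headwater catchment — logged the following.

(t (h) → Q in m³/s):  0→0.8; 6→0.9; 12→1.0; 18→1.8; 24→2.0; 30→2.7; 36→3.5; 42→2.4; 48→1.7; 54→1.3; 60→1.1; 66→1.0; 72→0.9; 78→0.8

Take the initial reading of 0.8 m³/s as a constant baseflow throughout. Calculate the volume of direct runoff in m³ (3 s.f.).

Direct-runoff ordinates (Q − Q_b): 0.0, 0.1, 0.2, 1.0, 1.2, 1.9, 2.7, 1.6, 0.9, 0.5, 0.3, 0.2, 0.1, 0.0 m³/s.
ΣQ_DR = 10.70 m³/s.
With Δt = 6 h = 21600 s, V = ΣQ_DR · Δt = 10.70 × 21600 = 2.31 × 10^5 m³.

V ≈ 2.31 × 10^5 m³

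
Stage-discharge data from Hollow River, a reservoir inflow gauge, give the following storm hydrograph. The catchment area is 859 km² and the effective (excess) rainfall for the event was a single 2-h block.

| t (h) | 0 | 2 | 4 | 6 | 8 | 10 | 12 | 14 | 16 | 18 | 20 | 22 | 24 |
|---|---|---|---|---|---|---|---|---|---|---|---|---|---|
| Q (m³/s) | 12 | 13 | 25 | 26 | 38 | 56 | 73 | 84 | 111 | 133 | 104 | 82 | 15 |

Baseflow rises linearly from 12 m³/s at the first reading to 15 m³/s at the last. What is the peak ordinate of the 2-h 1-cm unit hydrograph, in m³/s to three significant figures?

U_p ≈ 238 m³/s

Direct runoff: 0.00, 0.75, 12.50, 13.25, 25.00, 42.75, 59.50, 70.25, 97.00, 118.75, 89.50, 67.25, 0.00 m³/s; ΣQ_DR = 596.5 m³/s, peak = 118.75 m³/s.
Runoff depth d = ΣQ_DR·Δt / A = 596.5 × 7200 / (859 km²) = 5.000 mm.
The 1-cm UH is the DRH scaled by (10 mm)/d, so U_p = 118.75 × 10/5.000 = 238 m³/s.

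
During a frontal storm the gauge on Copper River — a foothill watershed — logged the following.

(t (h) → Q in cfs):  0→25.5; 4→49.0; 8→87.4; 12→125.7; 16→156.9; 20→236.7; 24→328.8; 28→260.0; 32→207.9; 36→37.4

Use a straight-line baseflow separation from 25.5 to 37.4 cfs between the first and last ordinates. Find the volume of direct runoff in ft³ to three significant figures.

Direct-runoff ordinates (Q − Q_b): 0.00, 22.18, 59.26, 96.23, 126.11, 204.59, 295.37, 225.24, 171.82, 0.00 cfs.
ΣQ_DR = 1201 cfs.
With Δt = 4 h = 14400 s, V = ΣQ_DR · Δt = 1201 × 14400 = 1.73 × 10^7 ft³.

V ≈ 1.73 × 10^7 ft³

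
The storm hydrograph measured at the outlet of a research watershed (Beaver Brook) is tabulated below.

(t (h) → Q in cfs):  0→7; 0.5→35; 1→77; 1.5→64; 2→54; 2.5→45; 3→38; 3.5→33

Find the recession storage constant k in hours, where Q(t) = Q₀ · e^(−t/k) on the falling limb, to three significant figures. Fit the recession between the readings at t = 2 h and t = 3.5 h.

On the falling limb, Q drops from 54 to 33 cfs between t = 2 h and t = 3.5 h (Δt = 1.5 h).
k = −Δt / ln(Q₂/Q₁) = −1.5 / ln(33/54) = 3.05 h.

k ≈ 3.05 h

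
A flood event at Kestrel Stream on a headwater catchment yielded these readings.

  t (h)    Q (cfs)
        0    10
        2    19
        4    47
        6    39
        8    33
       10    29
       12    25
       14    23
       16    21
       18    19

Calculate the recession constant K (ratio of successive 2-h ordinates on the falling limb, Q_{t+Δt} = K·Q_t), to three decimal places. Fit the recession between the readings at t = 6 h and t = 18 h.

K ≈ 0.887

Using the recession-limb readings at t = 6 h and t = 18 h: Q falls from 39 to 19 cfs over 6 intervals.
K = (Q₂/Q₁)^(1/6) = (19/39)^(1/6) = 0.887.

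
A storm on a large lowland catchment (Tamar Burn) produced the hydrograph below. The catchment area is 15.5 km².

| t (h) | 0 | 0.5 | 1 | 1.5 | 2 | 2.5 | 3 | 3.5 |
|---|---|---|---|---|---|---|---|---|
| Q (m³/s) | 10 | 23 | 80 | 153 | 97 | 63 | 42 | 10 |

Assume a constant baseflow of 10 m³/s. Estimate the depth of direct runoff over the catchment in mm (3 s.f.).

d ≈ 46.2 mm

Direct runoff: 0.0, 13.0, 70.0, 143.0, 87.0, 53.0, 32.0, 0.0 m³/s; ΣQ_DR = 398.0 m³/s.
V = ΣQ_DR · Δt = 398.0 × 1800 s = 7.164 × 10^5 m³.
Over A = 15.5 km², depth = V / A = 46.2 mm.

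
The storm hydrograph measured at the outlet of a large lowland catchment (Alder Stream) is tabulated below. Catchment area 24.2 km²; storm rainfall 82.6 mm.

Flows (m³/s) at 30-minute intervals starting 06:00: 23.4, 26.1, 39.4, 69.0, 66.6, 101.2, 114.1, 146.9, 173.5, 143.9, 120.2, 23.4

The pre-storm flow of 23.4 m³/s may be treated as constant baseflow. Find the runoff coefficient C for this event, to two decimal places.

ΣQ_DR = 766.9 m³/s; V = ΣQ_DR·Δt = 1.380 × 10^6 m³.
Runoff depth d = V / A = 57.04 mm.
C = d / P = 57.04 / 82.6 = 0.69.

C ≈ 0.69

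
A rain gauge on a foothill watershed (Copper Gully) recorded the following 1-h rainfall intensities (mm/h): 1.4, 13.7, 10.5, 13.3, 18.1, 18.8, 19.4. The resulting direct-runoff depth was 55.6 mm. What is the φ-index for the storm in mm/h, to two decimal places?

Only the 6 blocks with intensity above φ contribute runoff: 13.7, 10.5, 13.3, 18.1, 18.8, 19.4 mm/h.
Σ(I−φ)·Δt = d  ⇒  (13.7+10.5+13.3+18.1+18.8+19.4 − 6φ)·1 = 55.6
φ = (93.80 − 55.6/1) / 6 = 6.37 mm/h.

φ ≈ 6.37 mm/h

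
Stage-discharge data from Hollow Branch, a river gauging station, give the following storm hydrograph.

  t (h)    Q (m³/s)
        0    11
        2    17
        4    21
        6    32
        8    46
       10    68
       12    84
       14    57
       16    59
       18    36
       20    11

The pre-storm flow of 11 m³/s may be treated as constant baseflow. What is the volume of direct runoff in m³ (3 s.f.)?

Direct-runoff ordinates (Q − Q_b): 0.0, 6.0, 10.0, 21.0, 35.0, 57.0, 73.0, 46.0, 48.0, 25.0, 0.0 m³/s.
ΣQ_DR = 321.0 m³/s.
With Δt = 2 h = 7200 s, V = ΣQ_DR · Δt = 321.0 × 7200 = 2.31 × 10^6 m³.

V ≈ 2.31 × 10^6 m³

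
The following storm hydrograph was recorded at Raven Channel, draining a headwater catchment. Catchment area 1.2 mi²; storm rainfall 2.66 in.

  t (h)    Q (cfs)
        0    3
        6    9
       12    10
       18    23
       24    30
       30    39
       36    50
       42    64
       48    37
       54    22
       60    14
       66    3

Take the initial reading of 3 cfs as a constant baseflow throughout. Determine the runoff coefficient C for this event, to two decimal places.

C ≈ 0.78

ΣQ_DR = 268.0 cfs; V = ΣQ_DR·Δt = 5.789 × 10^6 ft³.
Runoff depth d = V / A = 2.076 in.
C = d / P = 2.076 / 2.66 = 0.78.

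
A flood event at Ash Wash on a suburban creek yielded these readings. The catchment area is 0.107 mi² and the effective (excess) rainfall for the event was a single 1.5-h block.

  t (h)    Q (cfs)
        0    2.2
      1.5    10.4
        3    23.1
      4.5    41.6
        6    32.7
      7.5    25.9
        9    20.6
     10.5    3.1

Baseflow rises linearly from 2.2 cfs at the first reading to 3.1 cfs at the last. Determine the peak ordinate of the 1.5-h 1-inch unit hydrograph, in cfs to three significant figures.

U_p ≈ 13.0 cfs

Direct runoff: 0.00, 8.07, 20.64, 39.01, 29.99, 23.06, 17.63, 0.00 cfs; ΣQ_DR = 138.4 cfs, peak = 39.01 cfs.
Runoff depth d = ΣQ_DR·Δt / A = 138.4 × 5400 / (0.107 mi²) = 3.006 in.
The 1-inch UH is the DRH scaled by (1 in)/d, so U_p = 39.01 × 1/3.006 = 13.0 cfs.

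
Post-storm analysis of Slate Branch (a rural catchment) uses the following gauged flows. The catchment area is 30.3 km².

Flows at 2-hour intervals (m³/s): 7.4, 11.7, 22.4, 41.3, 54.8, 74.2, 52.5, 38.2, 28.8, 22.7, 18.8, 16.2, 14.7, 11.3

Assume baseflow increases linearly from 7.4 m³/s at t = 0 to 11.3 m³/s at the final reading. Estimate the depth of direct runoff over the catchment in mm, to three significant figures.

d ≈ 67.5 mm

Direct runoff: 0.00, 4.00, 14.40, 33.00, 46.20, 65.30, 43.30, 28.70, 19.00, 12.60, 8.40, 5.50, 3.70, 0.00 m³/s; ΣQ_DR = 284.1 m³/s.
V = ΣQ_DR · Δt = 284.1 × 7200 s = 2.046 × 10^6 m³.
Over A = 30.3 km², depth = V / A = 67.5 mm.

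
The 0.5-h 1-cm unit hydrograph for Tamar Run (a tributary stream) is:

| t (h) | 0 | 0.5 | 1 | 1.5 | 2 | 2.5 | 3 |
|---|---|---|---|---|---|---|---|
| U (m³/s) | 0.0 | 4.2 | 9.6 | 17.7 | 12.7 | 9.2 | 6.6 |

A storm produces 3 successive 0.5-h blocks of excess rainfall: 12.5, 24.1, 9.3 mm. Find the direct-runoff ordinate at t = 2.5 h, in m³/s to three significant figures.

By discrete convolution, Q_j = Σ (P_i / 10 mm) · U_{j−i}.
At t = 2.5 h (j=5): Q = (12.5/10)·9.2 + (24.1/10)·12.7 + (9.3/10)·17.7 = 58.6 m³/s.

Q ≈ 58.6 m³/s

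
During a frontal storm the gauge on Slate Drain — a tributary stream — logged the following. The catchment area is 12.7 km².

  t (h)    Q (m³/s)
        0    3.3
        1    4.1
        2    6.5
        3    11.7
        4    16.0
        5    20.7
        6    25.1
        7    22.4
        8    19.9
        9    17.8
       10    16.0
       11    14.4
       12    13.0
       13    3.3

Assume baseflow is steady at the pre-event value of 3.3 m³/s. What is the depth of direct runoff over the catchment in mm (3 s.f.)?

d ≈ 42.0 mm

Direct runoff: 0.0, 0.8, 3.2, 8.4, 12.7, 17.4, 21.8, 19.1, 16.6, 14.5, 12.7, 11.1, 9.7, 0.0 m³/s; ΣQ_DR = 148.0 m³/s.
V = ΣQ_DR · Δt = 148.0 × 3600 s = 5.328 × 10^5 m³.
Over A = 12.7 km², depth = V / A = 42.0 mm.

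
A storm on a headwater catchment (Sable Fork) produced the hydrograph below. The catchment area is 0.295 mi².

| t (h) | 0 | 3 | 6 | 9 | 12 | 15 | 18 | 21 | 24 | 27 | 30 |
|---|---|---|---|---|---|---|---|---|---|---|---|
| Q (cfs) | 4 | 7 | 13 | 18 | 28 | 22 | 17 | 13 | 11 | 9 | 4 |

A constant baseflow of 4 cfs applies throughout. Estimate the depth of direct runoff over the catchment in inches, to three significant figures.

Direct runoff: 0.0, 3.0, 9.0, 14.0, 24.0, 18.0, 13.0, 9.0, 7.0, 5.0, 0.0 cfs; ΣQ_DR = 102.0 cfs.
V = ΣQ_DR · Δt = 102.0 × 10800 s = 1.102 × 10^6 ft³.
Over A = 0.295 mi², depth = V / A = 1.61 in.

d ≈ 1.61 in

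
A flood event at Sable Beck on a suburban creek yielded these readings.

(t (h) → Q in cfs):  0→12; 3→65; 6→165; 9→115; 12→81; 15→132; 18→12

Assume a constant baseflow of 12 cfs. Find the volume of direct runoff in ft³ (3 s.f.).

V ≈ 5.38 × 10^6 ft³

Direct-runoff ordinates (Q − Q_b): 0.0, 53.0, 153.0, 103.0, 69.0, 120.0, 0.0 cfs.
ΣQ_DR = 498.0 cfs.
With Δt = 3 h = 10800 s, V = ΣQ_DR · Δt = 498.0 × 10800 = 5.38 × 10^6 ft³.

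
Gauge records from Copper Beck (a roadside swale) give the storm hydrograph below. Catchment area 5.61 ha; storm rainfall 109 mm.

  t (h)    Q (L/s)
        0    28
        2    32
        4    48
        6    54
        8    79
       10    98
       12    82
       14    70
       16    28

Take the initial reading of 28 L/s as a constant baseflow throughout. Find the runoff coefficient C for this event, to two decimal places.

ΣQ_DR = 267.0 L/s; V = ΣQ_DR·Δt = 1.922 × 10^6 L.
Runoff depth d = V / A = 34.27 mm.
C = d / P = 34.27 / 109 = 0.31.

C ≈ 0.31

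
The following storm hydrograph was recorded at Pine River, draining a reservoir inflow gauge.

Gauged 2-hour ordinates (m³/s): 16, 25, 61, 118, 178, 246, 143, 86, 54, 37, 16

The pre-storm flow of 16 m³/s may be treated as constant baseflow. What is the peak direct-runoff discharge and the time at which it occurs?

Subtracting baseflow gives direct-runoff ordinates: 0.0, 9.0, 45.0, 102.0, 162.0, 230.0, 127.0, 70.0, 38.0, 21.0, 0.0 m³/s.
The maximum is 230.0 m³/s, occurring at the reading for t = 10 h.

Q_p = 230.0 m³/s at t = 10 h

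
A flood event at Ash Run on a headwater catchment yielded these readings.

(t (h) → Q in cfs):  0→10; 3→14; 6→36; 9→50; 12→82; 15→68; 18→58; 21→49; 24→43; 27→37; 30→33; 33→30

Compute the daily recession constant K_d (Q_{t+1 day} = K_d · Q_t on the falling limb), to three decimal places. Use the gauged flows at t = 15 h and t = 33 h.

Between t = 15 h and t = 33 h the flow falls from 68 to 30 cfs over 6×3 h = 18 h.
Per-interval ratio K = (30/68)^(1/6) = 0.8725; K_d = K^(24/3) = 0.336.

K_d ≈ 0.336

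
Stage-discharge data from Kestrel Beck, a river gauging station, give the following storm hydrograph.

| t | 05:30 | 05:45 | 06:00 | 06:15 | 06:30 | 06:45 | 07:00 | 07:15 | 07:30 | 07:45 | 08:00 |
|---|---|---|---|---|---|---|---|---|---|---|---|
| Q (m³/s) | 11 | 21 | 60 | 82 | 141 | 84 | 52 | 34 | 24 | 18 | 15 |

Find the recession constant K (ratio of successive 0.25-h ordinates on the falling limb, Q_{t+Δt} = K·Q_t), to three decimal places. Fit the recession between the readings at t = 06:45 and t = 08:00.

K ≈ 0.709

Using the recession-limb readings at t = 06:45 and t = 08:00: Q falls from 84 to 15 m³/s over 5 intervals.
K = (Q₂/Q₁)^(1/5) = (15/84)^(1/5) = 0.709.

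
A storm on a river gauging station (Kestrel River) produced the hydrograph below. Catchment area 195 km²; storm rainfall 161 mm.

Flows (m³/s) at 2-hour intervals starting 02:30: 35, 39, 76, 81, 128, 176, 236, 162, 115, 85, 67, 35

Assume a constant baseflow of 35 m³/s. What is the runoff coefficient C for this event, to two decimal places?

ΣQ_DR = 815.0 m³/s; V = ΣQ_DR·Δt = 5.868 × 10^6 m³.
Runoff depth d = V / A = 30.09 mm.
C = d / P = 30.09 / 161 = 0.19.

C ≈ 0.19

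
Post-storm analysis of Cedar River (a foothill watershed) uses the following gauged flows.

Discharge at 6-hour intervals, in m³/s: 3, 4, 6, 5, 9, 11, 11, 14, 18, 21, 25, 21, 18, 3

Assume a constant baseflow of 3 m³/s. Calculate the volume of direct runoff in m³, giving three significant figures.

Direct-runoff ordinates (Q − Q_b): 0.0, 1.0, 3.0, 2.0, 6.0, 8.0, 8.0, 11.0, 15.0, 18.0, 22.0, 18.0, 15.0, 0.0 m³/s.
ΣQ_DR = 127.0 m³/s.
With Δt = 6 h = 21600 s, V = ΣQ_DR · Δt = 127.0 × 21600 = 2.74 × 10^6 m³.

V ≈ 2.74 × 10^6 m³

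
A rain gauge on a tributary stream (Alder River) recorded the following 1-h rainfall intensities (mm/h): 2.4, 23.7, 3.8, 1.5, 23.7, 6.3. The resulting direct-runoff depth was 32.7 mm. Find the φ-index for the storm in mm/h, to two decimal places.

Only the 2 blocks with intensity above φ contribute runoff: 23.7, 23.7 mm/h.
Σ(I−φ)·Δt = d  ⇒  (23.7+23.7 − 2φ)·1 = 32.7
φ = (47.40 − 32.7/1) / 2 = 7.35 mm/h.

φ ≈ 7.35 mm/h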